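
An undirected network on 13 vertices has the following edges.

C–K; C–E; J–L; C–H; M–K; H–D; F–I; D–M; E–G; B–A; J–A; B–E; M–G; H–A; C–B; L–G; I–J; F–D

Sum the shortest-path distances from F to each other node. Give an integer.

31

Distances from F: A:3, B:4, C:3, D:1, E:4, G:3, H:2, I:1, J:2, K:3, L:3, M:2.
Sum = 3 + 4 + 3 + 1 + 4 + 3 + 2 + 1 + 2 + 3 + 3 + 2 = 31.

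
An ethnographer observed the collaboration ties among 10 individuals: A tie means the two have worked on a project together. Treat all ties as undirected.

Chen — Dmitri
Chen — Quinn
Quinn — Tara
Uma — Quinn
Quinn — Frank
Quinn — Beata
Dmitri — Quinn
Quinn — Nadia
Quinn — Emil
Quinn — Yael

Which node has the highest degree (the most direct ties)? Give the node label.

Degrees — Beata:1, Chen:2, Dmitri:2, Emil:1, Frank:1, Nadia:1, Quinn:9, Tara:1, Uma:1, Yael:1.
The maximum is 9, attained only by Quinn.

Quinn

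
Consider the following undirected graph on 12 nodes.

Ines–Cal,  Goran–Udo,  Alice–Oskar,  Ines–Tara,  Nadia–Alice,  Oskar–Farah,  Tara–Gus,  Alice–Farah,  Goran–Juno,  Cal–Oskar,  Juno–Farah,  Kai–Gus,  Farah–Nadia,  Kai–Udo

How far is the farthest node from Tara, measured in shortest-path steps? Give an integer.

Distances from Tara: Alice:4, Cal:2, Farah:4, Goran:4, Gus:1, Ines:1, Juno:5, Kai:2, Nadia:5, Oskar:3, Udo:3.
The largest is 5 (to Juno and Nadia), so the eccentricity of Tara is 5.

5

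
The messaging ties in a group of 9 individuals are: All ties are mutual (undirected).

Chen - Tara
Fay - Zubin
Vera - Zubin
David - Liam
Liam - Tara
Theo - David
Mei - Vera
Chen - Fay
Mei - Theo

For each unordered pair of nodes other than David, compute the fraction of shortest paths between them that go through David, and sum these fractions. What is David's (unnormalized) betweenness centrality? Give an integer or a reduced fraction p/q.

Pairs whose geodesics pass through David — Liam–Vera: 1; Liam–Mei: 1; Liam–Theo: 1; Tara–Mei: 1; Tara–Theo: 1; Chen–Theo: 1.
All other pairs contribute 0.
Summing the contributions gives betweenness(David) = 6.

6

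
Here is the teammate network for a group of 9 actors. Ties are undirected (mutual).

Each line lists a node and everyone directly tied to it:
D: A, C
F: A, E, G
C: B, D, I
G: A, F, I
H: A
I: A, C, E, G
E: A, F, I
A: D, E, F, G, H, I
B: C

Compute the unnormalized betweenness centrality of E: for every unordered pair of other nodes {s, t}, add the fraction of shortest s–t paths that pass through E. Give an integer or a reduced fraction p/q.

5/6

Pairs whose geodesics pass through E — I–F: 1/3; F–B: 1/4; F–C: 1/4.
All other pairs contribute 0.
Summing the contributions gives betweenness(E) = 5/6.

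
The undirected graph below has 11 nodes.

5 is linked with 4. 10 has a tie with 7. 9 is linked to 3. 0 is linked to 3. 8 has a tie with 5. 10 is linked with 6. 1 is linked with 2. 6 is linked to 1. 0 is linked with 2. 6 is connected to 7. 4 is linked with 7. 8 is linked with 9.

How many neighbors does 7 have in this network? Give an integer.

3

7 is directly tied to 4, 6, and 10. That is 3 neighbors, so the degree of 7 is 3.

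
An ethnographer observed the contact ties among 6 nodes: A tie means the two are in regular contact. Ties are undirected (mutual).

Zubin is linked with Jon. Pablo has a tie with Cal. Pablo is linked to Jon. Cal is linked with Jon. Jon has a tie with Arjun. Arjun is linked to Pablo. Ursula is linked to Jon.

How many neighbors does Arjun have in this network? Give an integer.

Arjun is directly tied to Jon and Pablo. That is 2 neighbors, so the degree of Arjun is 2.

2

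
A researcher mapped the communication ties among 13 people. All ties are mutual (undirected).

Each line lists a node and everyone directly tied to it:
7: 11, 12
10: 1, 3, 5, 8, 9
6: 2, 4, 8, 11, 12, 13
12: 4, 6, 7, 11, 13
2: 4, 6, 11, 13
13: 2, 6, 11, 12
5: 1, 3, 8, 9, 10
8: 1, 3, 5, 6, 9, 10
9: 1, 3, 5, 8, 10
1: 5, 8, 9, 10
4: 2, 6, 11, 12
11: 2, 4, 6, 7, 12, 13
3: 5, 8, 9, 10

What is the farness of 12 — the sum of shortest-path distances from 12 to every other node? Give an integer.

24

Distances from 12: 1:3, 2:2, 3:3, 4:1, 5:3, 6:1, 7:1, 8:2, 9:3, 10:3, 11:1, 13:1.
Sum = 3 + 2 + 3 + 1 + 3 + 1 + 1 + 2 + 3 + 3 + 1 + 1 = 24.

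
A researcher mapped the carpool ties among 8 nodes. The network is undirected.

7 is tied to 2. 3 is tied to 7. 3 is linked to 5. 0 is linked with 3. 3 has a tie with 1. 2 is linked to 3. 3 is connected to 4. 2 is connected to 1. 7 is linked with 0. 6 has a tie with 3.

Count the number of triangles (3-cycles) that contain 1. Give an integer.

1

1's neighbors: 2 and 3.
Neighbor pairs that are themselves tied: 1–2–3. Each forms one triangle with 1, for 1 in total.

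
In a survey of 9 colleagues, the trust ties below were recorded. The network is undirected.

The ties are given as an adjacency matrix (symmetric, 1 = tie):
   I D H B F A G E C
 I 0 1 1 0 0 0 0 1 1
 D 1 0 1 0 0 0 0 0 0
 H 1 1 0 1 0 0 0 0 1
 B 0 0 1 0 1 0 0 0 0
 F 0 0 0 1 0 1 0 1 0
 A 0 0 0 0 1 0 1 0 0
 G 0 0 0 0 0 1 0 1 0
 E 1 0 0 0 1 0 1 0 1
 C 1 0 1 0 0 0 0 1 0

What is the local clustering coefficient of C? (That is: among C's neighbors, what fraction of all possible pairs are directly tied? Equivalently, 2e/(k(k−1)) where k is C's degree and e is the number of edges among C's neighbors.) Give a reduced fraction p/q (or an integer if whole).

2/3

C's neighbors: E, H, and I (k = 3).
Possible neighbor pairs: C(3,2) = 3. Edges among them: E–I, H–I → e = 2.
Clustering(C) = 2/3.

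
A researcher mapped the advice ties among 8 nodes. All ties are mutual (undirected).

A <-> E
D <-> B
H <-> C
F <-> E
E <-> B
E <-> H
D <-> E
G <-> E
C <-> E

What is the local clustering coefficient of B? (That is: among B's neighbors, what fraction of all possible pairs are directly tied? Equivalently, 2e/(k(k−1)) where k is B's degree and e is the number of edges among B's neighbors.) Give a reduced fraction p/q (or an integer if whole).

B's neighbors: D and E (k = 2).
Possible neighbor pairs: C(2,2) = 1. Edges among them: D–E → e = 1.
Clustering(B) = 1/1.

1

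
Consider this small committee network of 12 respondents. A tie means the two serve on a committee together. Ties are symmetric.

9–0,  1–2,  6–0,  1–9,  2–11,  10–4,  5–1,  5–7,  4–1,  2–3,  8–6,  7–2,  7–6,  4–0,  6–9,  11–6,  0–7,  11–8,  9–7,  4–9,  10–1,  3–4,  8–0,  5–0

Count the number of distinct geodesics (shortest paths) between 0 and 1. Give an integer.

3

The shortest distance is 2. The length-2 paths are: 0–4–1; 0–5–1; 0–9–1.
That gives 3 distinct shortest paths.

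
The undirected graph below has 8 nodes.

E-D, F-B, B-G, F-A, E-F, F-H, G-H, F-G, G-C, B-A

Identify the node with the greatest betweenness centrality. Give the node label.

Unnormalized betweenness of each node: A:0, B:1, C:0, D:0, E:6, F:25/2, G:13/2, H:0.
F has the largest value, 25/2, making it the main broker — the node through which the most shortest paths run.

F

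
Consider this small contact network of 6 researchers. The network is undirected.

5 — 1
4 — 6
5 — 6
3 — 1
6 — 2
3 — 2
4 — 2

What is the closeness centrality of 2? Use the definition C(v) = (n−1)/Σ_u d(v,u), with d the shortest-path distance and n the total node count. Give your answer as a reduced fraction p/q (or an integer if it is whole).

5/7

Distances from 2: 1:2, 3:1, 4:1, 5:2, 6:1. Sum = 7.
n = 6, so closeness = 5/7.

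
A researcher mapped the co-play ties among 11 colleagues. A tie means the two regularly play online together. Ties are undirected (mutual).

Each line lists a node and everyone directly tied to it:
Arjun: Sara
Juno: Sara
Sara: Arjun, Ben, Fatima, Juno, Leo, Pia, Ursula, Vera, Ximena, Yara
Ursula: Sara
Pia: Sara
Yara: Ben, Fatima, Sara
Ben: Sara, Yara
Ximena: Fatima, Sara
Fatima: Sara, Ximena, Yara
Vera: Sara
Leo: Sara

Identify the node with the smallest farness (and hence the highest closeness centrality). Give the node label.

Farness (sum of distances to all others) for each node — Arjun:19, Ben:18, Fatima:17, Juno:19, Leo:19, Pia:19, Sara:10, Ursula:19, Vera:19, Ximena:18, Yara:17.
The smallest farness is 10, for Sara, so Sara has the highest closeness.

Sara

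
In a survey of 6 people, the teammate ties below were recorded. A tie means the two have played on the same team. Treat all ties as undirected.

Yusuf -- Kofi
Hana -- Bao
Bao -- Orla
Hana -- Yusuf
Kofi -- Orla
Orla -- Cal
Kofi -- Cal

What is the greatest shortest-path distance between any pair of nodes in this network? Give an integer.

3

Eccentricity of each node (its greatest distance to any other): Bao:2, Cal:3, Hana:3, Kofi:2, Orla:2, Yusuf:2.
The maximum eccentricity is 3, realized for instance by the pair Cal–Hana via Cal – Orla – Bao – Hana. So the diameter is 3.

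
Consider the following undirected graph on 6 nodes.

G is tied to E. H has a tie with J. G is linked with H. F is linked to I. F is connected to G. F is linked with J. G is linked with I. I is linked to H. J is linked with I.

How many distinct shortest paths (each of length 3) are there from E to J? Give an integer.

3

The shortest distance is 3. The length-3 paths are: E–G–I–J; E–G–H–J; E–G–F–J.
That gives 3 distinct shortest paths.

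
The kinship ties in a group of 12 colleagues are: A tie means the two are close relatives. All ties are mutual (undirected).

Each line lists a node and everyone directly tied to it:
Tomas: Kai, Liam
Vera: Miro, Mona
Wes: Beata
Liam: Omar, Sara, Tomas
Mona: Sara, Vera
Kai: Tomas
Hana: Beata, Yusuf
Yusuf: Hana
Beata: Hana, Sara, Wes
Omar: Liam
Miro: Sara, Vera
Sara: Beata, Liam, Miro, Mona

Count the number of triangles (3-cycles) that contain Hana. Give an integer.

Hana's neighbors are Beata and Yusuf, but none of them are tied to each other, so no triangle contains Hana.

0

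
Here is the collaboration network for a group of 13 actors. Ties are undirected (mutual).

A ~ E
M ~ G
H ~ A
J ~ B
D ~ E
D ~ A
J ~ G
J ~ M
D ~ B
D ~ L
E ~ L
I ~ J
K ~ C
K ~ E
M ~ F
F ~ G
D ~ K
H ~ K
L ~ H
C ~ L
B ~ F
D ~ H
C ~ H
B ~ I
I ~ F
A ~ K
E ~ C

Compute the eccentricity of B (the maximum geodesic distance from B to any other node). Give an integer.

Distances from B: A:2, C:3, D:1, E:2, F:1, G:2, H:2, I:1, J:1, K:2, L:2, M:2.
The largest is 3 (to C), so the eccentricity of B is 3.

3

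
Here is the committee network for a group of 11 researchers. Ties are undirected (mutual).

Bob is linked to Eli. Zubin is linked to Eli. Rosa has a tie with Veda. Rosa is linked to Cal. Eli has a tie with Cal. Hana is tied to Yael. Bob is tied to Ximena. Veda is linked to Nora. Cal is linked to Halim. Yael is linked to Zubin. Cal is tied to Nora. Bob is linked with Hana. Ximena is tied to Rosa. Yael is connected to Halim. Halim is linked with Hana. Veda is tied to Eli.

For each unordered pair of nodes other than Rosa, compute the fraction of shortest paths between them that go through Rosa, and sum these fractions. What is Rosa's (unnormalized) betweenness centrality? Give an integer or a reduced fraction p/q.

Pairs whose geodesics pass through Rosa — Veda–Cal: 1/3; Veda–Halim: 1/3; Veda–Ximena: 1; Nora–Ximena: 2/2; Cal–Ximena: 1; Halim–Ximena: 1/2.
All other pairs contribute 0.
Summing the contributions gives betweenness(Rosa) = 25/6.

25/6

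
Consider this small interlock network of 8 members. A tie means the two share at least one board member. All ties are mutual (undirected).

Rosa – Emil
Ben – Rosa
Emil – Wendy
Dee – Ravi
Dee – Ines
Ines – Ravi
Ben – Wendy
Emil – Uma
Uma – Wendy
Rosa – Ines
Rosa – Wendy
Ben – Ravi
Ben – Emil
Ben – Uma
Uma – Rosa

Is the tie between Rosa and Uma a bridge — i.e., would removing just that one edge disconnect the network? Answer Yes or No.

Even without that edge, Rosa still reaches Uma via Rosa – Ben – Uma, so the network stays connected. Not a bridge.

No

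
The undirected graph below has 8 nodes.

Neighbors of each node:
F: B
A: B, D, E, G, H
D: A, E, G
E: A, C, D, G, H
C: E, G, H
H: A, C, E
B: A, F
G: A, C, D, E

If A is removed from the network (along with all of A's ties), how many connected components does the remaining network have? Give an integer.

2

Without A, the remaining ties split the others into: {C, D, E, G, H}; {B, F}.
That's 2 separate components.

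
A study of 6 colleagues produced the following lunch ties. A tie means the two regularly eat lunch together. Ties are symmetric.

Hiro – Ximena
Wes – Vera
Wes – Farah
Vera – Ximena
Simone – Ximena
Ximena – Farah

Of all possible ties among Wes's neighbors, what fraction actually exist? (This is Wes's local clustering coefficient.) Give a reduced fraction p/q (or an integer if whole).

Wes's neighbors: Farah and Vera (k = 2).
Possible neighbor pairs: C(2,2) = 1. Edges among them: none → e = 0.
Clustering(Wes) = 0/1.

0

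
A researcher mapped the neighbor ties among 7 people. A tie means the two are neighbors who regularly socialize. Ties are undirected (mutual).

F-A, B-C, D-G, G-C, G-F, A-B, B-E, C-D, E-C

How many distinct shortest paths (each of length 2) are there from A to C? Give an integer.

The shortest distance is 2, and the only length-2 path is A–B–C. So there is exactly 1 shortest path.

1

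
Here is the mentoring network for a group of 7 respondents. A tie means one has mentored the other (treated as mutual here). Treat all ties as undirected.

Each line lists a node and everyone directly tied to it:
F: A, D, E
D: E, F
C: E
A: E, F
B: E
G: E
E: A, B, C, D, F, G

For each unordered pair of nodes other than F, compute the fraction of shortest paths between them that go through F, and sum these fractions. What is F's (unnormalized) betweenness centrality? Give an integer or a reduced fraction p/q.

1/2

Pairs whose geodesics pass through F — D–A: 1/2.
All other pairs contribute 0.
Summing the contributions gives betweenness(F) = 1/2.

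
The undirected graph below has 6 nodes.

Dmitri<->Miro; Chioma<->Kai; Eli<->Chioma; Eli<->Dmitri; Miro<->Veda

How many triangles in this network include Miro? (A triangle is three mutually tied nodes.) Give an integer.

0

Miro's neighbors are Dmitri and Veda, but none of them are tied to each other, so no triangle contains Miro.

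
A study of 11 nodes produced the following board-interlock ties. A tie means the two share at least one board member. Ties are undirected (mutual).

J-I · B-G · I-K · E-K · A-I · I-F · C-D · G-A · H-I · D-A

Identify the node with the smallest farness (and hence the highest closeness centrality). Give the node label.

Farness (sum of distances to all others) for each node — A:18, B:34, C:34, D:25, E:33, F:26, G:25, H:26, I:17, J:26, K:24.
The smallest farness is 17, for I, so I has the highest closeness.

I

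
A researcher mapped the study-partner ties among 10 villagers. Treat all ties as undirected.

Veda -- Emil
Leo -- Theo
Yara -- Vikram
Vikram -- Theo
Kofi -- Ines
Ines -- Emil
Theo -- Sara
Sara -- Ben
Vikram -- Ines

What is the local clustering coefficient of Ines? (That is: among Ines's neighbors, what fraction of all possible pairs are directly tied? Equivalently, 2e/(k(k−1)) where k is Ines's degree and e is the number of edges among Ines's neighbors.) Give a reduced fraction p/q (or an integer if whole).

0

Ines's neighbors: Emil, Kofi, and Vikram (k = 3).
Possible neighbor pairs: C(3,2) = 3. Edges among them: none → e = 0.
Clustering(Ines) = 0/3 = 0.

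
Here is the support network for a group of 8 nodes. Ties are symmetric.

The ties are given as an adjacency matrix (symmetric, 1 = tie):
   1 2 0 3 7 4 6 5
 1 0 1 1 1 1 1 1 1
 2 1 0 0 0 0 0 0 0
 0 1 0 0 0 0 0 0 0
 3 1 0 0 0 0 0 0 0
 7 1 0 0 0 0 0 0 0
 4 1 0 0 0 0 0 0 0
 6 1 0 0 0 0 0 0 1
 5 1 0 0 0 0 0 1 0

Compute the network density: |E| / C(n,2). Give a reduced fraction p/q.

There are 8 edges and 8 nodes, so the maximum possible is C(8,2) = 28.
Density = 8/28 = 2/7.

2/7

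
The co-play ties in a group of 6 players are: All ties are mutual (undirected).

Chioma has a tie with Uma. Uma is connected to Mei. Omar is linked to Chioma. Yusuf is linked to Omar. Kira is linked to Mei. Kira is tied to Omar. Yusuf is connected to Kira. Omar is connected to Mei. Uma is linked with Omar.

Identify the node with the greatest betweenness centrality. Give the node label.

Unnormalized betweenness of each node: Chioma:0, Kira:1/2, Mei:1/2, Omar:9/2, Uma:1/2, Yusuf:0.
Omar has the largest value, 9/2, making it the main broker — the node through which the most shortest paths run.

Omar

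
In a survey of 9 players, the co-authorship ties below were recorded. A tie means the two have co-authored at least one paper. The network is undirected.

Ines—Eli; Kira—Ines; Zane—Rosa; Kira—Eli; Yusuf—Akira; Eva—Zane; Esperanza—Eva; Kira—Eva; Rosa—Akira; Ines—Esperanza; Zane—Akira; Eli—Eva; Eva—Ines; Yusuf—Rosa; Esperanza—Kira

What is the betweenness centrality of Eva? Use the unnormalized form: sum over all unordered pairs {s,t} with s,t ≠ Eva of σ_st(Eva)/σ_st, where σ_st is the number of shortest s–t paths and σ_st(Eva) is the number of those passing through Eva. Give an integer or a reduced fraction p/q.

49/3

Pairs whose geodesics pass through Eva — Ines–Akira: 1; Ines–Zane: 1; Ines–Yusuf: 2/2; Ines–Rosa: 1; Eli–Esperanza: 1/3; Eli–Akira: 1; Eli–Zane: 1; Eli–Yusuf: 2/2; Eli–Rosa: 1; Esperanza–Akira: 1; Esperanza–Zane: 1; Esperanza–Yusuf: 2/2; Esperanza–Rosa: 1; Kira–Akira: 1 … (+3 more pairs).
All other pairs contribute 0.
Summing the contributions gives betweenness(Eva) = 49/3.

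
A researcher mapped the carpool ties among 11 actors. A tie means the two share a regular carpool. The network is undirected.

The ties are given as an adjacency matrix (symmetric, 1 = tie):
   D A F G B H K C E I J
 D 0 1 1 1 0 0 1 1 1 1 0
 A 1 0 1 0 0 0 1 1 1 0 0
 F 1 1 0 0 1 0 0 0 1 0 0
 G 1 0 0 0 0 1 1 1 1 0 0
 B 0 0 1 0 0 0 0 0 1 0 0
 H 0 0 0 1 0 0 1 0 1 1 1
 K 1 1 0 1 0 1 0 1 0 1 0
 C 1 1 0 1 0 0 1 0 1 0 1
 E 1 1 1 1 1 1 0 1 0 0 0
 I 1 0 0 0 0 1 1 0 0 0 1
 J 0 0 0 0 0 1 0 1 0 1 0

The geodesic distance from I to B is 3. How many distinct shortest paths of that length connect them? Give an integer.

3

The shortest distance is 3. The length-3 paths are: I–D–E–B; I–H–E–B; I–D–F–B.
That gives 3 distinct shortest paths.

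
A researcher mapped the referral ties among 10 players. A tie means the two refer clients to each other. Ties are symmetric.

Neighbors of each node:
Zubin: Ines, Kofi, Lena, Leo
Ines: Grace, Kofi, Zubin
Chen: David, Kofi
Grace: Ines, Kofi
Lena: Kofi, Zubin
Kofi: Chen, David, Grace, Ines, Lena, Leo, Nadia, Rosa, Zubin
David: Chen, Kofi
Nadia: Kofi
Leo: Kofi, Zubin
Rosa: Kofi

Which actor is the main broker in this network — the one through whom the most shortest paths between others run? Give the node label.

Unnormalized betweenness of each node: Chen:0, David:0, Grace:0, Ines:1/2, Kofi:29, Lena:0, Leo:0, Nadia:0, Rosa:0, Zubin:3/2.
Kofi has the largest value, 29, making it the main broker — the node through which the most shortest paths run.

Kofi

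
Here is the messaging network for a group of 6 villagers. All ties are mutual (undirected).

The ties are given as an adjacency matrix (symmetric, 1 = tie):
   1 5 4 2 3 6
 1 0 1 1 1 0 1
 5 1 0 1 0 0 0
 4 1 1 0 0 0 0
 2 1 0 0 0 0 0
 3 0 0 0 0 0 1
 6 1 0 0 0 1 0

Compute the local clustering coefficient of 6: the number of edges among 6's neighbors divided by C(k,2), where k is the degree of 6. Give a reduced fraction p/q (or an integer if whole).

6's neighbors: 1 and 3 (k = 2).
Possible neighbor pairs: C(2,2) = 1. Edges among them: none → e = 0.
Clustering(6) = 0/1.

0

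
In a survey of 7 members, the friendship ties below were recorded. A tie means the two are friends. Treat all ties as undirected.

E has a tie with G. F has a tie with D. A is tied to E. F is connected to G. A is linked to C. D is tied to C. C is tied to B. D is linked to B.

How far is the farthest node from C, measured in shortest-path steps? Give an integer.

Distances from C: A:1, B:1, D:1, E:2, F:2, G:3.
The largest is 3 (to G), so the eccentricity of C is 3.

3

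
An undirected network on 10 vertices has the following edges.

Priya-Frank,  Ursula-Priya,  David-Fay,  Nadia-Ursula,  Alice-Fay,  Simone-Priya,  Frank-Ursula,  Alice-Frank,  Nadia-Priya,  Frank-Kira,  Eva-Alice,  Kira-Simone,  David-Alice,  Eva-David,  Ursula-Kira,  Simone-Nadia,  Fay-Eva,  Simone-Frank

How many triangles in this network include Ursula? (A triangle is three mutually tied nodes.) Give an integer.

3

Ursula's neighbors: Frank, Kira, Nadia, and Priya.
Neighbor pairs that are themselves tied: Ursula–Frank–Kira; Ursula–Frank–Priya; Ursula–Nadia–Priya. Each forms one triangle with Ursula, for 3 in total.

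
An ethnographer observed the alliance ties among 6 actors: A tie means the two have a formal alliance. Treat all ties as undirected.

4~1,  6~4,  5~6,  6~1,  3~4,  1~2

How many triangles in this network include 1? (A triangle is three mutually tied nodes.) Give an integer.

1

1's neighbors: 2, 4, and 6.
Neighbor pairs that are themselves tied: 1–4–6. Each forms one triangle with 1, for 1 in total.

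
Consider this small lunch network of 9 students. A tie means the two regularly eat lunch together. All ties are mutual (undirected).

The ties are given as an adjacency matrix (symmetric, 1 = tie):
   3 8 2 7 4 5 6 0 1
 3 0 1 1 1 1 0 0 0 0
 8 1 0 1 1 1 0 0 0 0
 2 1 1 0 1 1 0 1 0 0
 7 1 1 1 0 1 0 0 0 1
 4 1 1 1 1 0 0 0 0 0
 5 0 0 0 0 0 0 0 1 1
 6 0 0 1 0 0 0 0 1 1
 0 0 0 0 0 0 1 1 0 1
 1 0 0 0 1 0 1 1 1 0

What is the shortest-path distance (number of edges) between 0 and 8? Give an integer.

One shortest route is 0 – 6 – 2 – 8, which uses 3 edges, and at distance 2 from 0 we only reach {2, 7}, which does not include 8. So d(0,8) = 3.

3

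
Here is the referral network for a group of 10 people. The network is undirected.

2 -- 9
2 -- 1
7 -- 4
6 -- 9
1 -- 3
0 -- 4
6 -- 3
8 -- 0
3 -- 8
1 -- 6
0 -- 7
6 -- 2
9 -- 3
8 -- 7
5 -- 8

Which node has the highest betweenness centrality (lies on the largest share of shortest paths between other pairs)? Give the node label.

Unnormalized betweenness of each node: 0:7/2, 1:2, 2:1/3, 3:61/3, 4:0, 5:0, 6:7/3, 7:7/2, 8:23, 9:2.
8 has the largest value, 23, making it the main broker — the node through which the most shortest paths run.

8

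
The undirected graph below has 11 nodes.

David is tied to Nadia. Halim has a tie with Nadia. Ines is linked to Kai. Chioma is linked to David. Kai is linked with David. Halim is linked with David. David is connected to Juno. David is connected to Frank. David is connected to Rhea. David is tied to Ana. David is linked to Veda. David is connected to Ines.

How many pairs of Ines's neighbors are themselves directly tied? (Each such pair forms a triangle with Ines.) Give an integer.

Ines's neighbors: David and Kai.
Neighbor pairs that are themselves tied: Ines–David–Kai. Each forms one triangle with Ines, for 1 in total.

1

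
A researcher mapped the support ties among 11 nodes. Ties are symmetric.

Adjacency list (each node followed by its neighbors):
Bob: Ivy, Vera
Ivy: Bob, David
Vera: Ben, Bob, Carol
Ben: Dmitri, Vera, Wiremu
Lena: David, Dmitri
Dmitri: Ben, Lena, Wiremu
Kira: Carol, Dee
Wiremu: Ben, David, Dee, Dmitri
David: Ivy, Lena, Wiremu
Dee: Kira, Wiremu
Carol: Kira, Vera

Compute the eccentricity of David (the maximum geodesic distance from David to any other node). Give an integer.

Distances from David: Ben:2, Bob:2, Carol:4, Dee:2, Dmitri:2, Ivy:1, Kira:3, Lena:1, Vera:3, Wiremu:1.
The largest is 4 (to Carol), so the eccentricity of David is 4.

4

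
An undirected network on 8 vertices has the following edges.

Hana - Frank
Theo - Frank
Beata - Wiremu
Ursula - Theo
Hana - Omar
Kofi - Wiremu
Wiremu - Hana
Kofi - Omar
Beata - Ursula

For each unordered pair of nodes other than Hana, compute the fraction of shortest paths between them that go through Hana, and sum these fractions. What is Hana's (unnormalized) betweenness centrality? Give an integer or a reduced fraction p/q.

Pairs whose geodesics pass through Hana — Wiremu–Theo: 1/2; Wiremu–Frank: 1; Wiremu–Omar: 1/2; Beata–Frank: 1/2; Beata–Omar: 1/2; Ursula–Omar: 2/3; Theo–Omar: 1; Theo–Kofi: 2/3; Frank–Omar: 1; Frank–Kofi: 2/2.
All other pairs contribute 0.
Summing the contributions gives betweenness(Hana) = 22/3.

22/3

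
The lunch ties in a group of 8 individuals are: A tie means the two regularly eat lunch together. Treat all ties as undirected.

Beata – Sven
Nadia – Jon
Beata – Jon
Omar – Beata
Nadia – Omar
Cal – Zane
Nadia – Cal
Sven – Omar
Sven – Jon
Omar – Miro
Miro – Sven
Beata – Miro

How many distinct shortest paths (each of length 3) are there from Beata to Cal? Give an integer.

2

The shortest distance is 3. The length-3 paths are: Beata–Omar–Nadia–Cal; Beata–Jon–Nadia–Cal.
That gives 2 distinct shortest paths.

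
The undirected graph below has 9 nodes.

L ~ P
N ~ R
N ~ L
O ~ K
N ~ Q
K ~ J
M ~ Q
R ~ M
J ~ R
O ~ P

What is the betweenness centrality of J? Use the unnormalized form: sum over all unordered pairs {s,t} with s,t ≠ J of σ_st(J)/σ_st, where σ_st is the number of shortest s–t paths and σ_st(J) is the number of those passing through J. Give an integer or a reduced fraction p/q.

6

Pairs whose geodesics pass through J — N–K: 1; Q–K: 2/2; M–K: 1; M–O: 1; R–K: 1; R–O: 1.
All other pairs contribute 0.
Summing the contributions gives betweenness(J) = 6.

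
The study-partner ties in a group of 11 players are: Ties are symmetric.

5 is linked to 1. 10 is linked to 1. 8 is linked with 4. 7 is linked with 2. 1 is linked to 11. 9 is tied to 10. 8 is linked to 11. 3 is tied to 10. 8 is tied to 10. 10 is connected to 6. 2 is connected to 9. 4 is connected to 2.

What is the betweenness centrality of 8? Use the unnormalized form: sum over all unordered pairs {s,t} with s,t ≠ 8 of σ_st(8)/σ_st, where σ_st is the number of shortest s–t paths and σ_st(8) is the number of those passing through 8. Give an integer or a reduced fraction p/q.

Pairs whose geodesics pass through 8 — 1–4: 2/2; 5–4: 2/2; 7–11: 1; 6–11: 1/2; 6–4: 1; 9–11: 1/2; 10–11: 1/2; 10–4: 1; 3–11: 1/2; 3–4: 1; 11–4: 1; 11–2: 1.
All other pairs contribute 0.
Summing the contributions gives betweenness(8) = 10.

10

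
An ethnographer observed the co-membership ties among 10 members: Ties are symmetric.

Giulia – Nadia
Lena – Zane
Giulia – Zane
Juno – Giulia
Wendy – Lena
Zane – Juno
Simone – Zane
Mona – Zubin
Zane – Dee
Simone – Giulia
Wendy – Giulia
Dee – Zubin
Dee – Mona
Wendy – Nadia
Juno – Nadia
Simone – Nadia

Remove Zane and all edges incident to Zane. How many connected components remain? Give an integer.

2

Without Zane, the remaining ties split the others into: {Giulia, Juno, Lena, Nadia, Simone, Wendy}; {Dee, Mona, Zubin}.
That's 2 separate components.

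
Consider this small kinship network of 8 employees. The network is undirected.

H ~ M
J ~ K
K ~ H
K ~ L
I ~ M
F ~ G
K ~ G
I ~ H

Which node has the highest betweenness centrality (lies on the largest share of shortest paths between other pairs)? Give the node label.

Unnormalized betweenness of each node: F:0, G:6, H:10, I:0, J:0, K:17, L:0, M:0.
K has the largest value, 17, making it the main broker — the node through which the most shortest paths run.

K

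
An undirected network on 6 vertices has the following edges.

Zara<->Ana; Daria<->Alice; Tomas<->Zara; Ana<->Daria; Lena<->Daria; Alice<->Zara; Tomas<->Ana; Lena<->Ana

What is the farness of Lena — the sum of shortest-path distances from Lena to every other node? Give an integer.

Distances from Lena: Alice:2, Ana:1, Daria:1, Tomas:2, Zara:2.
Sum = 2 + 1 + 1 + 2 + 2 = 8.

8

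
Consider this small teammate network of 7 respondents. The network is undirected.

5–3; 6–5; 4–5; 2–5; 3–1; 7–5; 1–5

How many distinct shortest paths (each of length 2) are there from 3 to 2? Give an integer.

The shortest distance is 2, and the only length-2 path is 3–5–2. So there is exactly 1 shortest path.

1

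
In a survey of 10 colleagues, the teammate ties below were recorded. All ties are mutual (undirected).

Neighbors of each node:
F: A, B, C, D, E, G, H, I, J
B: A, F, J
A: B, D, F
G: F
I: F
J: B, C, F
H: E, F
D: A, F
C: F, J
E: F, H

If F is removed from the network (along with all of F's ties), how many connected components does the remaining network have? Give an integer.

Without F, the remaining ties split the others into: {A, B, C, D, J}; {E, H}; {G}; {I}.
That's 4 separate components.

4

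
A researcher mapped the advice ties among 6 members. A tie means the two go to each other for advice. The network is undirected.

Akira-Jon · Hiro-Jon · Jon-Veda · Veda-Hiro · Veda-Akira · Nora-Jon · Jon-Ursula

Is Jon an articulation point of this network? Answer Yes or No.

Removing Jon leaves {Akira, Hiro, and Veda} with no path to {Nora}, so the network splits into 3 components. Jon is a cut vertex.

Yes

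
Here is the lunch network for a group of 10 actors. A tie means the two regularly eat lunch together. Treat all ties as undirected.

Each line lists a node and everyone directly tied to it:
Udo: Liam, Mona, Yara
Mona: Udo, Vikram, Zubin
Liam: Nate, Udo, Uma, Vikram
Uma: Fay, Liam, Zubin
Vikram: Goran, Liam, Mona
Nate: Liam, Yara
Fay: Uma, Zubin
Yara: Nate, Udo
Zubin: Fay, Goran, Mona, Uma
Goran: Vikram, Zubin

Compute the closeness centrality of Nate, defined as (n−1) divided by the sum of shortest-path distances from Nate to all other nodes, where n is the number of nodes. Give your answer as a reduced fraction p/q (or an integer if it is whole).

Distances from Nate: Fay:3, Goran:3, Liam:1, Mona:3, Udo:2, Uma:2, Vikram:2, Yara:1, Zubin:3. Sum = 20.
n = 10, so closeness = 9/20.

9/20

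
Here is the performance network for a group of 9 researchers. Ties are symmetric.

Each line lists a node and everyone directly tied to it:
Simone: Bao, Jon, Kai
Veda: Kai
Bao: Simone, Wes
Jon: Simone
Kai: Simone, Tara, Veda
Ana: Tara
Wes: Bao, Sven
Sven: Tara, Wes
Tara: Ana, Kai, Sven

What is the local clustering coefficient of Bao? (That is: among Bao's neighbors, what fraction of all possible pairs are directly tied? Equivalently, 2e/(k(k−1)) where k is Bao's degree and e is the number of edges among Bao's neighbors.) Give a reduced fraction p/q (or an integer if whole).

0

Bao's neighbors: Simone and Wes (k = 2).
Possible neighbor pairs: C(2,2) = 1. Edges among them: none → e = 0.
Clustering(Bao) = 0/1.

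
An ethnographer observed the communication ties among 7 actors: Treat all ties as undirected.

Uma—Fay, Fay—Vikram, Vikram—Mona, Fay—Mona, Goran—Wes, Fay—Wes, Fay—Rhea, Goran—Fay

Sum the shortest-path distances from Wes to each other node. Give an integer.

Distances from Wes: Fay:1, Goran:1, Mona:2, Rhea:2, Uma:2, Vikram:2.
Sum = 1 + 1 + 2 + 2 + 2 + 2 = 10.

10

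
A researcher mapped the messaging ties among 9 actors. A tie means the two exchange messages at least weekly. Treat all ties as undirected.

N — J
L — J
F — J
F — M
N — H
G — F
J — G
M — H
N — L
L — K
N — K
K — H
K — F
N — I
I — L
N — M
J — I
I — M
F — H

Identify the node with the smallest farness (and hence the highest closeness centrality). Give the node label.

Farness (sum of distances to all others) for each node — F:11, G:14, H:12, I:12, J:11, K:12, L:12, M:12, N:10.
The smallest farness is 10, for N, so N has the highest closeness.

N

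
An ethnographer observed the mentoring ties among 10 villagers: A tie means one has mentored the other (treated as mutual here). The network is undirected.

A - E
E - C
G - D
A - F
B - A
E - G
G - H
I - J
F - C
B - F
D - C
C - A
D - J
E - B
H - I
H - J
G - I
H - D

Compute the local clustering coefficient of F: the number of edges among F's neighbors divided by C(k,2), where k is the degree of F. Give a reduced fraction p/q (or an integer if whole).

F's neighbors: A, B, and C (k = 3).
Possible neighbor pairs: C(3,2) = 3. Edges among them: A–B, A–C → e = 2.
Clustering(F) = 2/3.

2/3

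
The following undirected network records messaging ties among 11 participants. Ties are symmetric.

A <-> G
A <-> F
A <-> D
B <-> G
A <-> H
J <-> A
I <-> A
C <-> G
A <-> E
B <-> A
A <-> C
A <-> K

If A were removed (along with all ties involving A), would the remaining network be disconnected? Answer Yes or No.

Yes

Removing A leaves {F} with no path to {I}, so the network splits into 8 components. A is a cut vertex.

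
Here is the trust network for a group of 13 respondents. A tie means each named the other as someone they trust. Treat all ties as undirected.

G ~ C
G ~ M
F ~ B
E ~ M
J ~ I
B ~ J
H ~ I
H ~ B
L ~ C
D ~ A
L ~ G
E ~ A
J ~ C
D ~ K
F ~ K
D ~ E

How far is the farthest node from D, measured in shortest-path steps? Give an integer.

5

Distances from D: A:1, B:3, C:4, E:1, F:2, G:3, H:4, I:5, J:4, K:1, L:4, M:2.
The largest is 5 (to I), so the eccentricity of D is 5.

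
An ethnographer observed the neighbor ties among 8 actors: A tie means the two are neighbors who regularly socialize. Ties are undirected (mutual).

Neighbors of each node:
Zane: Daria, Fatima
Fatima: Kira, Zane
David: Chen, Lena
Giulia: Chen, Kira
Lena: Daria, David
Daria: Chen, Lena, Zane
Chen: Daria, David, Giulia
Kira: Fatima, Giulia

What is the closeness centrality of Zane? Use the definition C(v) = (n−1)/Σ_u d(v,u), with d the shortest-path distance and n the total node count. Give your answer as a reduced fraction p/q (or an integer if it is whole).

1/2

Distances from Zane: Chen:2, Daria:1, David:3, Fatima:1, Giulia:3, Kira:2, Lena:2. Sum = 14.
n = 8, so closeness = 7/14 = 1/2.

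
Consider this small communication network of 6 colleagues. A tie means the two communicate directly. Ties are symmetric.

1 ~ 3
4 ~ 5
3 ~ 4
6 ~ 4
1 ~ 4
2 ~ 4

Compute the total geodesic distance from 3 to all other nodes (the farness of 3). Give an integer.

8

Distances from 3: 1:1, 2:2, 4:1, 5:2, 6:2.
Sum = 1 + 2 + 1 + 2 + 2 = 8.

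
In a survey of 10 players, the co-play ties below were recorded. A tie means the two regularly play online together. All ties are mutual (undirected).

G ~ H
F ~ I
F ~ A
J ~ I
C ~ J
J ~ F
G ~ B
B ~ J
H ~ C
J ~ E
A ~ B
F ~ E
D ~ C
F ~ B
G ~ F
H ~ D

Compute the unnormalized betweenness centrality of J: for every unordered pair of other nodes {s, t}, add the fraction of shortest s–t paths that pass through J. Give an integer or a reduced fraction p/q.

Pairs whose geodesics pass through J — C–B: 1; C–F: 1; C–E: 1; C–A: 2/2; C–I: 1; B–D: 1/2; B–E: 1/2; B–I: 1/2; F–D: 1/2; D–E: 1; D–A: 2/4; D–I: 1; E–H: 1/2; E–I: 1/2 … (+1 more pairs).
All other pairs contribute 0.
Summing the contributions gives betweenness(J) = 11.

11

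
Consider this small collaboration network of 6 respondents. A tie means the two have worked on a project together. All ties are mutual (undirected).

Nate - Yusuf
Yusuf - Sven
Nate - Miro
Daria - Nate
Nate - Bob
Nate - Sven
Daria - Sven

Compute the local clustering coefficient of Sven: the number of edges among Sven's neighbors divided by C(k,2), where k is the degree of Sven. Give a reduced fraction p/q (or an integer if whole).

2/3

Sven's neighbors: Daria, Nate, and Yusuf (k = 3).
Possible neighbor pairs: C(3,2) = 3. Edges among them: Daria–Nate, Nate–Yusuf → e = 2.
Clustering(Sven) = 2/3.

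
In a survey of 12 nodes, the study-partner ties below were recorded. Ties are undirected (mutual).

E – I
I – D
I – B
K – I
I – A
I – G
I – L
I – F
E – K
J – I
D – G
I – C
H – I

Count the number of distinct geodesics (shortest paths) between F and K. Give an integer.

1

The shortest distance is 2, and the only length-2 path is F–I–K. So there is exactly 1 shortest path.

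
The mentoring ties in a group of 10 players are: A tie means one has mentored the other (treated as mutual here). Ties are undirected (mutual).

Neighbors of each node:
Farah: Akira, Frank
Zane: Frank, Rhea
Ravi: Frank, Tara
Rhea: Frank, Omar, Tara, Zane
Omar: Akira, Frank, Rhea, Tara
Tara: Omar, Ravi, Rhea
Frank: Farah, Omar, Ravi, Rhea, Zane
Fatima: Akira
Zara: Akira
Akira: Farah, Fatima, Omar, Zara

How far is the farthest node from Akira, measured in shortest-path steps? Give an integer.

3

Distances from Akira: Farah:1, Fatima:1, Frank:2, Omar:1, Ravi:3, Rhea:2, Tara:2, Zane:3, Zara:1.
The largest is 3 (to Ravi and Zane), so the eccentricity of Akira is 3.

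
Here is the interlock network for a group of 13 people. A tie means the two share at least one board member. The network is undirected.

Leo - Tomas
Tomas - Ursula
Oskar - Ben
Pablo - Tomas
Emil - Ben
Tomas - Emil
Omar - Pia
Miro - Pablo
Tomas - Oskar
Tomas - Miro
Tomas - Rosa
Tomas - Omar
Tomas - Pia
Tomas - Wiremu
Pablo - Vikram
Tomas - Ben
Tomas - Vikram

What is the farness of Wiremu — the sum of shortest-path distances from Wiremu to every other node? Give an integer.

23

Distances from Wiremu: Ben:2, Emil:2, Leo:2, Miro:2, Omar:2, Oskar:2, Pablo:2, Pia:2, Rosa:2, Tomas:1, Ursula:2, Vikram:2.
Sum = 2 + 2 + 2 + 2 + 2 + 2 + 2 + 2 + 2 + 1 + 2 + 2 = 23.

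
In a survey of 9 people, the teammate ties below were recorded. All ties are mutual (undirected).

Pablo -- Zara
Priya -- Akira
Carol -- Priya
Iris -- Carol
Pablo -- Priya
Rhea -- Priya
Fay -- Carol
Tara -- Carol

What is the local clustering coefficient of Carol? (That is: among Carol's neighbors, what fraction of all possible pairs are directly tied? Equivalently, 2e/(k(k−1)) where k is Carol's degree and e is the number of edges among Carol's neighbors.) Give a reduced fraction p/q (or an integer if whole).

Carol's neighbors: Fay, Iris, Priya, and Tara (k = 4).
Possible neighbor pairs: C(4,2) = 6. Edges among them: none → e = 0.
Clustering(Carol) = 0/6 = 0.

0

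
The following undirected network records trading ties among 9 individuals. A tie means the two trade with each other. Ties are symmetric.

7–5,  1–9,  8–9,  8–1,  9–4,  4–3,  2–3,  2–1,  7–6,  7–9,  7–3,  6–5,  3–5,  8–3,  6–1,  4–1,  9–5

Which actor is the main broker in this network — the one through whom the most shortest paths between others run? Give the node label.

1

Unnormalized betweenness of each node: 1:17/3, 2:1/3, 3:16/3, 4:7/12, 5:13/12, 6:1, 7:13/12, 8:7/12, 9:10/3.
1 has the largest value, 17/3, making it the main broker — the node through which the most shortest paths run.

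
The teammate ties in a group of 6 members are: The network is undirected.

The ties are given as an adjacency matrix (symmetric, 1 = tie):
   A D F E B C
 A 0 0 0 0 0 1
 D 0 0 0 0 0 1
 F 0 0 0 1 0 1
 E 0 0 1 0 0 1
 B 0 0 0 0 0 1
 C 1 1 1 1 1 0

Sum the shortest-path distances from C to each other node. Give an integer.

Distances from C: A:1, B:1, D:1, E:1, F:1.
Sum = 1 + 1 + 1 + 1 + 1 = 5.

5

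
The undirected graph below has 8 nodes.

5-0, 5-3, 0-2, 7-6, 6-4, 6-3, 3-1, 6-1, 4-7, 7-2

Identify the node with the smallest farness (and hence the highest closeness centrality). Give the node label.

Farness (sum of distances to all others) for each node — 0:15, 1:14, 2:14, 3:12, 4:14, 5:14, 6:11, 7:12.
The smallest farness is 11, for 6, so 6 has the highest closeness.

6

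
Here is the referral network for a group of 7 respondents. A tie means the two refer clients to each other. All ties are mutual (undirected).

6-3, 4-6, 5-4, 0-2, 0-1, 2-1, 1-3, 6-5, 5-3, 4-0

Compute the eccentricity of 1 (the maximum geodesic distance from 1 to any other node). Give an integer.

Distances from 1: 0:1, 2:1, 3:1, 4:2, 5:2, 6:2.
The largest is 2 (to 4, 6, and 5), so the eccentricity of 1 is 2.

2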